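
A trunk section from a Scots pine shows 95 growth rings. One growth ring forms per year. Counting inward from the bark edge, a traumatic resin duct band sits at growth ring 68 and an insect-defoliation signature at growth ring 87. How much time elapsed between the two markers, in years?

19 years

87 − 68 = 19 growth rings lie between the two events.
One growth ring per year makes the interval 19 years.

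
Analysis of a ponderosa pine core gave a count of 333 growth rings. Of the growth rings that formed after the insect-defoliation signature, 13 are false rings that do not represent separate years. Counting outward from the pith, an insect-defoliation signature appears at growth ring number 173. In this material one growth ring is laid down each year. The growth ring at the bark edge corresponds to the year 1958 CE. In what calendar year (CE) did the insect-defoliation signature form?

Between growth ring 173 and the bark edge there are 333 − 173 = 160 growth rings.
160 − 13 false = 147 true growth rings after the insect-defoliation signature.
1958 − 147 = 1811 CE.

1811 CE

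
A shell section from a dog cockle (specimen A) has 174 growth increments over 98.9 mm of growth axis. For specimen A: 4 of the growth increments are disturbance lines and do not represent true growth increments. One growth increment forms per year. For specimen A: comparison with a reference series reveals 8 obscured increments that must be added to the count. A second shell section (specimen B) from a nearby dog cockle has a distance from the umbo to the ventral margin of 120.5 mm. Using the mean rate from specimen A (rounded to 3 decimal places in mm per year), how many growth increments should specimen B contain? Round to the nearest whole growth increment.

217 growth increments

Specimen A: after corrections the count is 174 − 4 + 8 = 178 growth increments.
A: Mean rate = 98.9 mm / 178 years ≈ 0.556 mm/year.
Specimen B: 120.5 mm / 0.556 mm per year = 216.73 years ≈ 217 growth increments.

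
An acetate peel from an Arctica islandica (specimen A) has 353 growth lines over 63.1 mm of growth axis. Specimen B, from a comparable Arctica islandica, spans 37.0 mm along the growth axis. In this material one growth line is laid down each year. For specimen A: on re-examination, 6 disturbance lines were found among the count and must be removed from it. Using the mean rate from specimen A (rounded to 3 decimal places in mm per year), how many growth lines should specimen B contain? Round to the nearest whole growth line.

203 growth lines

Specimen A: after corrections the count is 353 − 6 = 347 growth lines.
A: 63.1 mm over 347 years gives 63.1 / 347 ≈ 0.182 mm/year.
For B, 37.0 / 0.182 = 203.30 years ≈ 203 growth lines.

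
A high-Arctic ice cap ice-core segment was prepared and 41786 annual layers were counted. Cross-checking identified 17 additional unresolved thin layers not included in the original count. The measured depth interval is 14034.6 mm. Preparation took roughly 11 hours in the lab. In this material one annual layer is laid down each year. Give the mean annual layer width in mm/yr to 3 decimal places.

Correcting the raw count gives 41786 + 17 = 41803 true annual layers.
Extension rate ≈ 14034.6 / 41803 = 0.336 mm/yr.

0.336 mm/yr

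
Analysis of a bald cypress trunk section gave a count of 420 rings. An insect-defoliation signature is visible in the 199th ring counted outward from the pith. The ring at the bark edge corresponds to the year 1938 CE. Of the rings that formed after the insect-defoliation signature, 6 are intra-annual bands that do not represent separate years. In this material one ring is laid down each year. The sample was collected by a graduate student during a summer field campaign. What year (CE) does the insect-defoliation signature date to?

1723 CE

Between ring 199 and the bark edge there are 420 − 199 = 221 rings.
221 − 6 false = 215 true rings after the insect-defoliation signature.
Counting back 215 years from 1938 CE places the insect-defoliation signature in 1938 − 215 = 1723 CE.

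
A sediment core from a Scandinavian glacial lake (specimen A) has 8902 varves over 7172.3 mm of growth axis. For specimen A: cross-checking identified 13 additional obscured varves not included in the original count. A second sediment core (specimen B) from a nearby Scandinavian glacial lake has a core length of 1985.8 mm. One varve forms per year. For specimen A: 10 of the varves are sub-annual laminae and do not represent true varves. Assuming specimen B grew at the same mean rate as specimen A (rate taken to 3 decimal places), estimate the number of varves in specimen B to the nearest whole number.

2467 varves

Specimen A: true varve count = 8902 − 10 + 13 = 8905.
A: Extension rate ≈ 7172.3 / 8905 = 0.805 mm/year.
B spans 1985.8 / 0.805 = 2466.83 years ≈ 2467 varves.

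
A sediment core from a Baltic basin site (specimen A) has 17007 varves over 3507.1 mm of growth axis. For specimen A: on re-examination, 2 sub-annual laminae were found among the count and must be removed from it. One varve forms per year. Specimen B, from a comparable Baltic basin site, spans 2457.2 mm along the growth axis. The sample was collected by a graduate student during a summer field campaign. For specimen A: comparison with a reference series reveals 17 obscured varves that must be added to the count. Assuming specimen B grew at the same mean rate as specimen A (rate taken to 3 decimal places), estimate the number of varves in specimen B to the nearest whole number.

11928 varves

Specimen A: true varve count = 17007 − 2 + 17 = 17022.
A: Mean rate = 3507.1 mm / 17022 years ≈ 0.206 mm per year.
Specimen B: 2457.2 mm / 0.206 mm per year = 11928.16 years ≈ 11928 varves.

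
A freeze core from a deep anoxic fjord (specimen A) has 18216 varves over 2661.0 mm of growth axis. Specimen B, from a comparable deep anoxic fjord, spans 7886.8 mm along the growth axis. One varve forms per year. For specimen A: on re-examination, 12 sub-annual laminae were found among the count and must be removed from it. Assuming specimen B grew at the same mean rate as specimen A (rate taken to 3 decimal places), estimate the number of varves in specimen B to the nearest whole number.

Specimen A: after corrections the count is 18216 − 12 = 18204 varves.
A: Extension rate ≈ 2661.0 / 18204 = 0.146 mm/yr.
B spans 7886.8 / 0.146 = 54019.18 years ≈ 54019 varves.

54019 varves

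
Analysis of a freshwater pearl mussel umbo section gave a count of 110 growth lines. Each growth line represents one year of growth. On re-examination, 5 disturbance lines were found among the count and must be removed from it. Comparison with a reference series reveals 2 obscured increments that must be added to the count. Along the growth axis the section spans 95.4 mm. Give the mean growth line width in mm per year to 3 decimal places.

Adjusted count: 110 − 5 + 2 = 107 growth lines.
Extension rate ≈ 95.4 / 107 = 0.892 mm per year.

0.892 mm per year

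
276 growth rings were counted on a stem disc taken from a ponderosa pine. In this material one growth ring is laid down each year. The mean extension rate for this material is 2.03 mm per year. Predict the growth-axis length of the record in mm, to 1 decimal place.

560.3 mm

276 years of growth are recorded.
276 years at 2.03 mm/year gives 2.03 × 276 = 560.3 mm.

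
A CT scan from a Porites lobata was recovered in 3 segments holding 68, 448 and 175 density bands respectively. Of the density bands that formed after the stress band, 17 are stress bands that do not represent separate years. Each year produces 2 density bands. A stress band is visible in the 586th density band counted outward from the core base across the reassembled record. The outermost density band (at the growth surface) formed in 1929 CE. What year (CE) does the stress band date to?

1885 CE

Total density bands = 68 + 448 + 175 = 691.
Between density band 586 and the growth surface there are 691 − 586 = 105 density bands.
Excluding 17 false density bands: 105 − 17 = 88.
With 2 density bands per year, 88 / 2 = 44 years.
The density band at the growth surface is 1929 CE, so the stress band dates to 1929 − 44 = 1885 CE.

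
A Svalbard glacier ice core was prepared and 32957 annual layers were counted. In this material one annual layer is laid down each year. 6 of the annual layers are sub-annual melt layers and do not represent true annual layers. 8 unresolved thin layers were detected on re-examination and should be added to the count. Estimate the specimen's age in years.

Adjusted count: 32957 − 6 + 8 = 32959 annual layers.
At one annual layer per year, that is 32959 years.

32959 years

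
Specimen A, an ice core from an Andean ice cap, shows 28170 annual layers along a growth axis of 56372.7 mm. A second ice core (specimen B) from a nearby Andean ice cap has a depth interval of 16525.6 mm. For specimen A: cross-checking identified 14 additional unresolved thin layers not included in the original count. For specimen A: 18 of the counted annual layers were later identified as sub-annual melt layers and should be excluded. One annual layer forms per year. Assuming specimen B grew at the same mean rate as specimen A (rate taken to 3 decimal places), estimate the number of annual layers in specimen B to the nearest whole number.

Specimen A: adjusted count: 28170 − 18 + 14 = 28166 annual layers.
A: Mean rate = 56372.7 mm / 28166 years ≈ 2.001 mm/yr.
B spans 16525.6 / 2.001 = 8258.67 years ≈ 8259 annual layers.

8259 annual layers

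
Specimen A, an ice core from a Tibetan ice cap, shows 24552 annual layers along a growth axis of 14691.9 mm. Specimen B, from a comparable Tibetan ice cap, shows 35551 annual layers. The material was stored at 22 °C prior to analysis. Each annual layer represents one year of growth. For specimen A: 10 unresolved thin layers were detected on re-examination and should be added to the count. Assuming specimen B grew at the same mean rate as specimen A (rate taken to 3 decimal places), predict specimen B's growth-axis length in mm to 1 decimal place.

Specimen A: adjusted count: 24552 + 10 = 24562 annual layers.
A: 14691.9 mm over 24562 years gives 14691.9 / 24562 ≈ 0.598 mm/year.
B's length ≈ 0.598 × 35551 = 21259.5 mm.

21259.5 mm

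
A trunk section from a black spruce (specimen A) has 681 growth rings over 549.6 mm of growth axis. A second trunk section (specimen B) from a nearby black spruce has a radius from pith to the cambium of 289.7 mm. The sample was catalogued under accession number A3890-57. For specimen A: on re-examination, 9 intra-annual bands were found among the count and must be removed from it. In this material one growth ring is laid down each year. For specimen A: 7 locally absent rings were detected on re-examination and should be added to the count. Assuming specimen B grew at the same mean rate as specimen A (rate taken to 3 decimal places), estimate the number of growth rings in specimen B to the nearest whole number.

Specimen A: after corrections the count is 681 − 9 + 7 = 679 growth rings.
A: Mean rate = 549.6 mm / 679 years ≈ 0.809 mm per year.
Specimen B: 289.7 mm / 0.809 mm per year = 358.10 years ≈ 358 growth rings.

358 growth rings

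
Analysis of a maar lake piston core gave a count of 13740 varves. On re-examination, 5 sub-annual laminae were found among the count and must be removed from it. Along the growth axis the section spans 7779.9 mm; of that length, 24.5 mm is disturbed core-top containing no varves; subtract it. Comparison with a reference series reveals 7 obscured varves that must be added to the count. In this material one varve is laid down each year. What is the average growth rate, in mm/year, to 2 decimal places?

Correcting the raw count gives 13740 − 5 + 7 = 13742 true varves.
Removing the 24.5 mm offcut leaves 7779.9 − 24.5 = 7755.4 mm.
Mean rate = 7755.4 mm / 13742 years ≈ 0.56 mm/year.

0.56 mm/year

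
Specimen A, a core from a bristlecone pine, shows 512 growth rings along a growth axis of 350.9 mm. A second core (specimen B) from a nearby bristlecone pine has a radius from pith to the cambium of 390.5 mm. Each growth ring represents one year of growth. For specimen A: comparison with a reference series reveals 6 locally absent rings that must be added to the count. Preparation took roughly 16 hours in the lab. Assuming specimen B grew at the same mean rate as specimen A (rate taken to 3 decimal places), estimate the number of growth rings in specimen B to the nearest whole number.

Specimen A: true growth ring count = 512 + 6 = 518.
A: 350.9 mm over 518 years gives 350.9 / 518 ≈ 0.677 mm per year.
B spans 390.5 / 0.677 = 576.81 years ≈ 577 growth rings.

577 growth rings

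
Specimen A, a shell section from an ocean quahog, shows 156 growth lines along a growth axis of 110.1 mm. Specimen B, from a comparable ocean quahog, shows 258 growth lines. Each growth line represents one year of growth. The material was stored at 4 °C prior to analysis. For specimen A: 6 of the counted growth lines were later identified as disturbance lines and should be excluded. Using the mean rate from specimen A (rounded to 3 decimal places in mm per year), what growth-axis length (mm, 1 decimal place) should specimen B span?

Specimen A: true growth line count = 156 − 6 = 150.
A: 110.1 mm over 150 years gives 110.1 / 150 ≈ 0.734 mm/yr.
For B, 0.734 mm/year × 258 years = 189.4 mm.

189.4 mm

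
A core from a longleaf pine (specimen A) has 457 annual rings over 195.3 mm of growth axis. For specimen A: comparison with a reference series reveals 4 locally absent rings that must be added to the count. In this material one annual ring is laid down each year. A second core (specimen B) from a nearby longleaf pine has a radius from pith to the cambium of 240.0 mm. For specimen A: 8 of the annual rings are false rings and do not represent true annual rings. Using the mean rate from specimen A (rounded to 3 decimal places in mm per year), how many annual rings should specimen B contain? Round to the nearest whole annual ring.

Specimen A: adjusted count: 457 − 8 + 4 = 453 annual rings.
A: 195.3 mm over 453 years gives 195.3 / 453 ≈ 0.431 mm/year.
For B, 240.0 / 0.431 = 556.84 years ≈ 557 annual rings.

557 annual rings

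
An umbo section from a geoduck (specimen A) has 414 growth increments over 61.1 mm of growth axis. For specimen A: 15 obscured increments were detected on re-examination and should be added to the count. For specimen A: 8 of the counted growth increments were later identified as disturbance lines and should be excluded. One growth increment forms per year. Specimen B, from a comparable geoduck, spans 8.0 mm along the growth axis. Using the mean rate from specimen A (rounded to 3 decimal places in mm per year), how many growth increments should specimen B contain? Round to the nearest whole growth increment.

Specimen A: correcting the raw count gives 414 − 8 + 15 = 421 true growth increments.
A: Mean rate = 61.1 mm / 421 years ≈ 0.145 mm/yr.
B spans 8.0 / 0.145 = 55.17 years ≈ 55 growth increments.

55 growth increments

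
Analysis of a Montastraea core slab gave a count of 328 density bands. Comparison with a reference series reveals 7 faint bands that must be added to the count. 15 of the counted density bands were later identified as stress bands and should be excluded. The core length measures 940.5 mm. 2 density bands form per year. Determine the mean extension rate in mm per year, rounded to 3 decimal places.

Correcting the raw count gives 328 − 15 + 7 = 320 true density bands.
Dividing by 2 density bands per year: 320 / 2 = 160 years.
Extension rate ≈ 940.5 / 160 = 5.878 mm per year.

5.878 mm per year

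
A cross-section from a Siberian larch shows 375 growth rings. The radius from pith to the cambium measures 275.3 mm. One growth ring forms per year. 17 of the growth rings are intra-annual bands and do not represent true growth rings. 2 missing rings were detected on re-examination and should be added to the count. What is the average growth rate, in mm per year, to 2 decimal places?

After corrections the count is 375 − 17 + 2 = 360 growth rings.
Mean rate = 275.3 mm / 360 years ≈ 0.76 mm per year.

0.76 mm per year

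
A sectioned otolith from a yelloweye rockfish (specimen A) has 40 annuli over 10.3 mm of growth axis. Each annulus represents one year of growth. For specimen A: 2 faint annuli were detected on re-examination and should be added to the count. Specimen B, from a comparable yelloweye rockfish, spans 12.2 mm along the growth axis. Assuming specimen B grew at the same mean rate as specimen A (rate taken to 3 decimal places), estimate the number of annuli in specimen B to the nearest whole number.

50 annuli

Specimen A: true annulus count = 40 + 2 = 42.
A: 10.3 mm over 42 years gives 10.3 / 42 ≈ 0.245 mm/yr.
For B, 12.2 / 0.245 = 49.80 years ≈ 50 annuli.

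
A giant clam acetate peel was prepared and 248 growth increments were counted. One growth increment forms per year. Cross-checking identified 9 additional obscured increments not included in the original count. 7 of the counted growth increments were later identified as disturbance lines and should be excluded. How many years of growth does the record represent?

Adjusted count: 248 − 7 + 9 = 250 growth increments.
At one growth increment per year, that is 250 years.

250 yr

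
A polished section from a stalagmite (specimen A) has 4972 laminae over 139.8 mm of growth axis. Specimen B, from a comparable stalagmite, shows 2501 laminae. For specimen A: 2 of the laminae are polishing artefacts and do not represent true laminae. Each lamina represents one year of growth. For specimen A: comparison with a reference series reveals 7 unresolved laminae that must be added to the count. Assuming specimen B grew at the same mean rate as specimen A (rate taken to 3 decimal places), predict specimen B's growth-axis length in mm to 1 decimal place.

Specimen A: adjusted count: 4972 − 2 + 7 = 4977 laminae.
A: 139.8 mm over 4977 years gives 139.8 / 4977 ≈ 0.028 mm/yr.
B's length ≈ 0.028 × 2501 = 70.0 mm.

70.0 mm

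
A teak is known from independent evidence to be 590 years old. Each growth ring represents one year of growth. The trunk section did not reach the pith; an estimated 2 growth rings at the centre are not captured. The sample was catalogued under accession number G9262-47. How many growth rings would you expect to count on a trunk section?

588 growth rings

One growth ring per year gives 590 growth rings over 590 years.
Subtracting the 2 growth rings not captured gives 590 − 2 = 588 growth rings in the record.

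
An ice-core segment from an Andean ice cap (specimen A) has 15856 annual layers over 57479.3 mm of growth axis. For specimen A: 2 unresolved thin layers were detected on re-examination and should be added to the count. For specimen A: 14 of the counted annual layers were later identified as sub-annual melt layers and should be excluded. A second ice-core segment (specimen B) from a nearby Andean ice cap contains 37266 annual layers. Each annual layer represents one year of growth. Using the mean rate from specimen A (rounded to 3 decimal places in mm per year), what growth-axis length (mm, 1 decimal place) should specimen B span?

Specimen A: after corrections the count is 15856 − 14 + 2 = 15844 annual layers.
A: 57479.3 mm over 15844 years gives 57479.3 / 15844 ≈ 3.628 mm per year.
B's length ≈ 3.628 × 37266 = 135201.0 mm.

135201.0 mm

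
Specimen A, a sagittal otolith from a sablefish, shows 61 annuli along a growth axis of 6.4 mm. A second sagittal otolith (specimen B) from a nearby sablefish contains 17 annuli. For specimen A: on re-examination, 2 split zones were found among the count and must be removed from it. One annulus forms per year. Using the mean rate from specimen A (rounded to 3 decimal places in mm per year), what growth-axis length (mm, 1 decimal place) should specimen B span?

Specimen A: true annulus count = 61 − 2 = 59.
A: 6.4 mm over 59 years gives 6.4 / 59 ≈ 0.108 mm/year.
For B, 0.108 mm/year × 17 years = 1.8 mm.

1.8 mm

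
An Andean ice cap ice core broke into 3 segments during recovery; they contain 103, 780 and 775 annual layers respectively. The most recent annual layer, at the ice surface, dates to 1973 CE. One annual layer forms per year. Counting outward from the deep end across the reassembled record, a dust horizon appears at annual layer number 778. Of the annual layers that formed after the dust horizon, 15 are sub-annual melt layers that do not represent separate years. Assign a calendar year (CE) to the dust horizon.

Total annual layers = 103 + 780 + 775 = 1658.
1658 − 778 = 880 annual layers lie beyond the dust horizon toward the ice surface.
880 − 15 false = 865 true annual layers after the dust horizon.
The annual layer at the ice surface is 1973 CE, so the dust horizon dates to 1973 − 865 = 1108 CE.

1108 CE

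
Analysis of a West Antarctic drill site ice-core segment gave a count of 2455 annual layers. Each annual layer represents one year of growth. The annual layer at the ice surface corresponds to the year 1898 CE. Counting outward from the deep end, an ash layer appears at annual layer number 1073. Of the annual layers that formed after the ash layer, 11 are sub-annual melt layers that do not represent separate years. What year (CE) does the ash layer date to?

The ash layer sits at annual layer 1073 from the deep end, so 2455 − 1073 = 1382 annual layers formed after it.
1382 − 11 false = 1371 true annual layers after the ash layer.
The annual layer at the ice surface is 1898 CE, so the ash layer dates to 1898 − 1371 = 527 CE.

527 CE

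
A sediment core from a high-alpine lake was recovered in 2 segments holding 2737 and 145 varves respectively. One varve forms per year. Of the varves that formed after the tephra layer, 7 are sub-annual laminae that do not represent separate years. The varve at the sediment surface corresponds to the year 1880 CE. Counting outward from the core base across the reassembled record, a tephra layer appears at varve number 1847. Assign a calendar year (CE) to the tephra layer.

852 CE

Total varves = 2737 + 145 = 2882.
2882 − 1847 = 1035 varves lie beyond the tephra layer toward the sediment surface.
Excluding 7 false varves: 1035 − 7 = 1028.
The varve at the sediment surface is 1880 CE, so the tephra layer dates to 1880 − 1028 = 852 CE.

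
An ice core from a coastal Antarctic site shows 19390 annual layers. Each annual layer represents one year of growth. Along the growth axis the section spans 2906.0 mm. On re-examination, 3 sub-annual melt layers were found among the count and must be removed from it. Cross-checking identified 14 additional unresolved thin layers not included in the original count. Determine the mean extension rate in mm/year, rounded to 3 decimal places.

0.150 mm/year

After corrections the count is 19390 − 3 + 14 = 19401 annual layers.
Mean rate = 2906.0 mm / 19401 years ≈ 0.150 mm/year.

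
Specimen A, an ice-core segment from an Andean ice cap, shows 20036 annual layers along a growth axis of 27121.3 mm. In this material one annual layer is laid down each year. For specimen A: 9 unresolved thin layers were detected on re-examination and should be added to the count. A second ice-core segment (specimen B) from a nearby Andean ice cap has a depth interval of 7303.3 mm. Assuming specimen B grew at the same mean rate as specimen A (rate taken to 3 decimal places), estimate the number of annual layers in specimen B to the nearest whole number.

5398 annual layers

Specimen A: true annual layer count = 20036 + 9 = 20045.
A: Extension rate ≈ 27121.3 / 20045 = 1.353 mm per year.
Specimen B: 7303.3 mm / 1.353 mm per year = 5397.86 years ≈ 5398 annual layers.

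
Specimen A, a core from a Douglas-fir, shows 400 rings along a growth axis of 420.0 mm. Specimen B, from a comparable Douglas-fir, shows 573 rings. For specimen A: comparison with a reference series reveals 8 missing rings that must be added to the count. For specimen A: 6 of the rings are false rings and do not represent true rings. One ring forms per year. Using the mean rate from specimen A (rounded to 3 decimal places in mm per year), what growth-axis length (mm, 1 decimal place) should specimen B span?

Specimen A: adjusted count: 400 − 6 + 8 = 402 rings.
A: Extension rate ≈ 420.0 / 402 = 1.045 mm/yr.
For B, 1.045 mm/year × 573 years = 598.8 mm.

598.8 mm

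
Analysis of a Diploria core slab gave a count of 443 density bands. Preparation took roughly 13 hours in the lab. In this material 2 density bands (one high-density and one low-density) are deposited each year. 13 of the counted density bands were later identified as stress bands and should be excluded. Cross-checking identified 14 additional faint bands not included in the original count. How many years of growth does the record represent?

True density band count = 443 − 13 + 14 = 444.
444 density bands at 2 per year is 444 / 2 = 222 years.

222 years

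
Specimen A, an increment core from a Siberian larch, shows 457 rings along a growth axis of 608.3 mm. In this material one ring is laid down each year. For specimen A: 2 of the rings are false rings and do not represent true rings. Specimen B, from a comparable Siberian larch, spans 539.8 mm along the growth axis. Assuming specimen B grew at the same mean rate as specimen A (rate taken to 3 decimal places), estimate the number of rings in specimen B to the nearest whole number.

404 rings

Specimen A: after corrections the count is 457 − 2 = 455 rings.
A: Mean rate = 608.3 mm / 455 years ≈ 1.337 mm/year.
For B, 539.8 / 1.337 = 403.74 years ≈ 404 rings.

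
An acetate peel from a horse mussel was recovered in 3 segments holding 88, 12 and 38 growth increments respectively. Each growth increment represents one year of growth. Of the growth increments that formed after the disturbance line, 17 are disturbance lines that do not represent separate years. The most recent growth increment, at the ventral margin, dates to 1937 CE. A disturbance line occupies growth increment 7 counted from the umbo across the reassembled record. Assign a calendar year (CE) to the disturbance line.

Total growth increments = 88 + 12 + 38 = 138.
Between growth increment 7 and the ventral margin there are 138 − 7 = 131 growth increments.
Removing the 17 false growth increments leaves 131 − 17 = 114 true growth increments beyond the disturbance line.
Counting back 114 years from 1937 CE places the disturbance line in 1937 − 114 = 1823 CE.

1823 CE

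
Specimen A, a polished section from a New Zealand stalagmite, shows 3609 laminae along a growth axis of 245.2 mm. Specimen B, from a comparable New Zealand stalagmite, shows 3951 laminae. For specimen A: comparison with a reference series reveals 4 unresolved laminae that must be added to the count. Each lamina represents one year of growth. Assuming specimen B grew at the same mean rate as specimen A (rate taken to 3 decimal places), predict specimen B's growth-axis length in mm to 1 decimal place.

268.7 mm

Specimen A: adjusted count: 3609 + 4 = 3613 laminae.
A: Extension rate ≈ 245.2 / 3613 = 0.068 mm/year.
B's length ≈ 0.068 × 3951 = 268.7 mm.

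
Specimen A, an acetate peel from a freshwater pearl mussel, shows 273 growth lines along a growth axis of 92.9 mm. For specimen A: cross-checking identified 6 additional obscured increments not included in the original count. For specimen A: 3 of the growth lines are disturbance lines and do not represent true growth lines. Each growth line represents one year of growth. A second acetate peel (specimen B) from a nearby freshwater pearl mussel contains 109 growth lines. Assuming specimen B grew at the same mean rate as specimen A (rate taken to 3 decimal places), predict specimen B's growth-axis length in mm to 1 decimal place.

36.7 mm

Specimen A: after corrections the count is 273 − 3 + 6 = 276 growth lines.
A: Mean rate = 92.9 mm / 276 years ≈ 0.337 mm/yr.
Length of B = 0.337 × 109 = 36.7 mm.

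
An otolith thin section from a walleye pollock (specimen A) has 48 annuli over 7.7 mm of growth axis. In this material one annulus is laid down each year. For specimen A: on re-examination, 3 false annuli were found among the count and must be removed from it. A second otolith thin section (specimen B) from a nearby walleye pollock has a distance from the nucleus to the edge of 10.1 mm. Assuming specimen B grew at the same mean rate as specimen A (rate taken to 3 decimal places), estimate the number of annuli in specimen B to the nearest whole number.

Specimen A: adjusted count: 48 − 3 = 45 annuli.
A: Mean rate = 7.7 mm / 45 years ≈ 0.171 mm per year.
For B, 10.1 / 0.171 = 59.06 years ≈ 59 annuli.

59 annuli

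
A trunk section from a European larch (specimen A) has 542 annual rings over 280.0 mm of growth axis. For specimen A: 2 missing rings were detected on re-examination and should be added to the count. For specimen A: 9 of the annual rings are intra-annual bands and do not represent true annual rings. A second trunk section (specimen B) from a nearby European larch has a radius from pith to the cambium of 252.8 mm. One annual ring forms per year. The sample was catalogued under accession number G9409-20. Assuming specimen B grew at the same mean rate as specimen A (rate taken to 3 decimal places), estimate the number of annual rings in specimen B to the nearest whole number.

483 annual rings

Specimen A: true annual ring count = 542 − 9 + 2 = 535.
A: Mean rate = 280.0 mm / 535 years ≈ 0.523 mm/year.
Specimen B: 252.8 mm / 0.523 mm per year = 483.37 years ≈ 483 annual rings.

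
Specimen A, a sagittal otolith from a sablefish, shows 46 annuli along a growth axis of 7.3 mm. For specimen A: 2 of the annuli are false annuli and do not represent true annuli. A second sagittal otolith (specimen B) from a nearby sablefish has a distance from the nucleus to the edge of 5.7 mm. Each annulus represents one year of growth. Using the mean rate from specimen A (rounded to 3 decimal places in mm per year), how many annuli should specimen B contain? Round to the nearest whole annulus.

Specimen A: after corrections the count is 46 − 2 = 44 annuli.
A: 7.3 mm over 44 years gives 7.3 / 44 ≈ 0.166 mm/yr.
For B, 5.7 / 0.166 = 34.34 years ≈ 34 annuli.

34 annuli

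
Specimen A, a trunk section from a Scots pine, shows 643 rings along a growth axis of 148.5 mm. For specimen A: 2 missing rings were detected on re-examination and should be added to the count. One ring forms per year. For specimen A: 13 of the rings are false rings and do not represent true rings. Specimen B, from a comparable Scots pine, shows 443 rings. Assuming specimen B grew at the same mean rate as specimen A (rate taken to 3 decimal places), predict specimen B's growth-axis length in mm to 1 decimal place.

Specimen A: adjusted count: 643 − 13 + 2 = 632 rings.
A: Extension rate ≈ 148.5 / 632 = 0.235 mm/year.
B's length ≈ 0.235 × 443 = 104.1 mm.

104.1 mm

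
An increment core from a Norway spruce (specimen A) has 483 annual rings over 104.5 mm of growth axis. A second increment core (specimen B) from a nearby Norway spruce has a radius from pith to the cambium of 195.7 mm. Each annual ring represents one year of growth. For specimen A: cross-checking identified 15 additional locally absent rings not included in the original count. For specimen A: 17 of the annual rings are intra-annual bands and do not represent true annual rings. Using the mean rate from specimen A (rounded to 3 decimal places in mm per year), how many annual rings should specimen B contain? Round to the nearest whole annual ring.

902 annual rings

Specimen A: true annual ring count = 483 − 17 + 15 = 481.
A: Mean rate = 104.5 mm / 481 years ≈ 0.217 mm/yr.
B spans 195.7 / 0.217 = 901.84 years ≈ 902 annual rings.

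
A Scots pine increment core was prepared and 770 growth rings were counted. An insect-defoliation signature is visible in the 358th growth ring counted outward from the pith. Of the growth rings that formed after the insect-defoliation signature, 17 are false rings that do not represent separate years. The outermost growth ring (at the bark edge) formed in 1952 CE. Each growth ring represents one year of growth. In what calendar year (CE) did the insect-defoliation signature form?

1557 CE

Between growth ring 358 and the bark edge there are 770 − 358 = 412 growth rings.
Excluding 17 false growth rings: 412 − 17 = 395.
Counting back 395 years from 1952 CE places the insect-defoliation signature in 1952 − 395 = 1557 CE.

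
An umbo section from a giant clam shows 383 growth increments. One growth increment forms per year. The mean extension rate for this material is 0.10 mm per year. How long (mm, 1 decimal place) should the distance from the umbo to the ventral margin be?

383 years of growth are recorded.
Predicted length = 0.10 mm/year × 383 years = 38.3 mm.

38.3 mm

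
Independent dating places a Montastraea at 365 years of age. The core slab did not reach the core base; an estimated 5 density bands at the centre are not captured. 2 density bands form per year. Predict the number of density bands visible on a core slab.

725 density bands

With 2 density bands per year, 365 years would produce 365 × 2 = 730 density bands.
730 − 5 missed = 725 density bands expected in the prepared section.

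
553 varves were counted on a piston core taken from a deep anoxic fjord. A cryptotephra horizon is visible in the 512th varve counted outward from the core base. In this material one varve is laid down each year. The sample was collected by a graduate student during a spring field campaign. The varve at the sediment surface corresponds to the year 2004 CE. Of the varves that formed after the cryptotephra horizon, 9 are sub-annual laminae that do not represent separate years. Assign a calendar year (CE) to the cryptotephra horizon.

Between varve 512 and the sediment surface there are 553 − 512 = 41 varves.
41 − 9 false = 32 true varves after the cryptotephra horizon.
Counting back 32 years from 2004 CE places the cryptotephra horizon in 2004 − 32 = 1972 CE.

1972 CE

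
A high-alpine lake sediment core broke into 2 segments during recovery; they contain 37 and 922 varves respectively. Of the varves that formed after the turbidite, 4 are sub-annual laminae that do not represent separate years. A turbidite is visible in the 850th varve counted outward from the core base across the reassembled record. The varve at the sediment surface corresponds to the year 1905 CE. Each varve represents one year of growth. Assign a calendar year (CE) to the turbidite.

Total varves = 37 + 922 = 959.
959 − 850 = 109 varves lie beyond the turbidite toward the sediment surface.
Excluding 4 false varves: 109 − 4 = 105.
The varve at the sediment surface is 1905 CE, so the turbidite dates to 1905 − 105 = 1800 CE.

1800 CE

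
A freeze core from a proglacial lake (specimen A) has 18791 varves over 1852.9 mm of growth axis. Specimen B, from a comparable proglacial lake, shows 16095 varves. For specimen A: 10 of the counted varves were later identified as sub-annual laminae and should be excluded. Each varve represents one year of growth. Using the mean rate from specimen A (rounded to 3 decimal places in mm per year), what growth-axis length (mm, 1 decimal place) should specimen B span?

1593.4 mm

Specimen A: after corrections the count is 18791 − 10 = 18781 varves.
A: Extension rate ≈ 1852.9 / 18781 = 0.099 mm/yr.
B's length ≈ 0.099 × 16095 = 1593.4 mm.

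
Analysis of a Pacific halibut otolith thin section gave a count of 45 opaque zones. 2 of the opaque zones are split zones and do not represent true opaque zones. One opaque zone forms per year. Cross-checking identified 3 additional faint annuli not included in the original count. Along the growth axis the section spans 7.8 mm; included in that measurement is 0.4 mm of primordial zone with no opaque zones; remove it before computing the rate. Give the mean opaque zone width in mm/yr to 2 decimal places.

After corrections the count is 45 − 2 + 3 = 46 opaque zones.
Net length = 7.8 − 0.4 = 7.4 mm.
7.4 mm over 46 years gives 7.4 / 46 ≈ 0.16 mm/yr.

0.16 mm/yr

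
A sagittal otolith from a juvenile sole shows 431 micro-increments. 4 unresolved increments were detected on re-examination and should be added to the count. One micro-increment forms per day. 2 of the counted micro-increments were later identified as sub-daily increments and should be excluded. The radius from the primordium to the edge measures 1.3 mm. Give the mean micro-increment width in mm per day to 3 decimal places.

Correcting the raw count gives 431 − 2 + 4 = 433 true micro-increments.
Mean rate = 1.3 mm / 433 days ≈ 0.003 mm per day.

0.003 mm per day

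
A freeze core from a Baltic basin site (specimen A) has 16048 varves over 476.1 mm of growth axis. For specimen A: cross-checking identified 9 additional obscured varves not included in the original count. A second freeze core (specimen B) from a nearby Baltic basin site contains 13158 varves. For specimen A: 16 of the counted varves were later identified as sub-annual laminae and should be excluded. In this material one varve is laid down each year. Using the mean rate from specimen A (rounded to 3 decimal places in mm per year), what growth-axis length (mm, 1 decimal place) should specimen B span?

394.7 mm

Specimen A: after corrections the count is 16048 − 16 + 9 = 16041 varves.
A: Extension rate ≈ 476.1 / 16041 = 0.030 mm per year.
For B, 0.030 mm/year × 13158 years = 394.7 mm.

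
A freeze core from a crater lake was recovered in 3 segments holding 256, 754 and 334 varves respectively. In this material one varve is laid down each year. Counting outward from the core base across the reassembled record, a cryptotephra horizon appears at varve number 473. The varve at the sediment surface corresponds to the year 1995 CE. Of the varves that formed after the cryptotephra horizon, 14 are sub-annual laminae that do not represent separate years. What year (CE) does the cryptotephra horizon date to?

Total varves = 256 + 754 + 334 = 1344.
Between varve 473 and the sediment surface there are 1344 − 473 = 871 varves.
871 − 14 false = 857 true varves after the cryptotephra horizon.
Counting back 857 years from 1995 CE places the cryptotephra horizon in 1995 − 857 = 1138 CE.

1138 CE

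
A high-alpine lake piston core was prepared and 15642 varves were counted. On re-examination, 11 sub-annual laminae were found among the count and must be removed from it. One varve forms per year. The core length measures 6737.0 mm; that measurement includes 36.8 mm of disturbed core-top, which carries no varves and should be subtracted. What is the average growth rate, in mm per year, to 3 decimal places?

Correcting the raw count gives 15642 − 11 = 15631 true varves.
Removing the 36.8 mm offcut leaves 6737.0 − 36.8 = 6700.2 mm.
Mean rate = 6700.2 mm / 15631 years ≈ 0.429 mm per year.

0.429 mm per year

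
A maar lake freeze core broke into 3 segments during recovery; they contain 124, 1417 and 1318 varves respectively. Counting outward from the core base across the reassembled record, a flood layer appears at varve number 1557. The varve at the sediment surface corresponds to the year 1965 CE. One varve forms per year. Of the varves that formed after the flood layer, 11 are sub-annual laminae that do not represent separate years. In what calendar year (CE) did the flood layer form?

674 CE

Total varves = 124 + 1417 + 1318 = 2859.
The flood layer sits at varve 1557 from the core base, so 2859 − 1557 = 1302 varves formed after it.
Excluding 11 false varves: 1302 − 11 = 1291.
1965 − 1291 = 674 CE.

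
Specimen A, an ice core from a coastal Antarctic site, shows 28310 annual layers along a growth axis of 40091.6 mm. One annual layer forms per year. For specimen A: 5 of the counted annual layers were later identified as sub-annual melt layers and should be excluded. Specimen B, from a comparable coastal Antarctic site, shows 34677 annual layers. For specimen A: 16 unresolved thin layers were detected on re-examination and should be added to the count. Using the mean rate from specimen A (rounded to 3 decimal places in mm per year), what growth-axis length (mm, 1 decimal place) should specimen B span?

Specimen A: true annual layer count = 28310 − 5 + 16 = 28321.
A: 40091.6 mm over 28321 years gives 40091.6 / 28321 ≈ 1.416 mm/yr.
Length of B = 1.416 × 34677 = 49102.6 mm.

49102.6 mm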